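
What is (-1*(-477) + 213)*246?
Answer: 169740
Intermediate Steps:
(-1*(-477) + 213)*246 = (477 + 213)*246 = 690*246 = 169740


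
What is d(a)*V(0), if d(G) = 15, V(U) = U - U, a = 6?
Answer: 0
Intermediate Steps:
V(U) = 0
d(a)*V(0) = 15*0 = 0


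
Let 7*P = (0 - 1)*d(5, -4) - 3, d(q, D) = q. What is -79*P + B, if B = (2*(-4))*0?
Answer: 632/7 ≈ 90.286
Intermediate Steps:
B = 0 (B = -8*0 = 0)
P = -8/7 (P = ((0 - 1)*5 - 3)/7 = (-1*5 - 3)/7 = (-5 - 3)/7 = (⅐)*(-8) = -8/7 ≈ -1.1429)
-79*P + B = -79*(-8/7) + 0 = 632/7 + 0 = 632/7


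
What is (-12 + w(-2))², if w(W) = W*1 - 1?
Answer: 225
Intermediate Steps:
w(W) = -1 + W (w(W) = W - 1 = -1 + W)
(-12 + w(-2))² = (-12 + (-1 - 2))² = (-12 - 3)² = (-15)² = 225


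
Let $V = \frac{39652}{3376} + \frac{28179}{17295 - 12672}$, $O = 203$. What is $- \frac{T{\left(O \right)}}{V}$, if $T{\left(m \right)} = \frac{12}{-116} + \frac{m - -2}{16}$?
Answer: $- \frac{1917415447}{2691620500} \approx -0.71236$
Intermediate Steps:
$T{\left(m \right)} = \frac{5}{232} + \frac{m}{16}$ ($T{\left(m \right)} = 12 \left(- \frac{1}{116}\right) + \left(m + 2\right) \frac{1}{16} = - \frac{3}{29} + \left(2 + m\right) \frac{1}{16} = - \frac{3}{29} + \left(\frac{1}{8} + \frac{m}{16}\right) = \frac{5}{232} + \frac{m}{16}$)
$V = \frac{23203625}{1300604}$ ($V = 39652 \cdot \frac{1}{3376} + \frac{28179}{4623} = \frac{9913}{844} + 28179 \cdot \frac{1}{4623} = \frac{9913}{844} + \frac{9393}{1541} = \frac{23203625}{1300604} \approx 17.841$)
$- \frac{T{\left(O \right)}}{V} = - \frac{\frac{5}{232} + \frac{1}{16} \cdot 203}{\frac{23203625}{1300604}} = - \frac{\left(\frac{5}{232} + \frac{203}{16}\right) 1300604}{23203625} = - \frac{5897 \cdot 1300604}{464 \cdot 23203625} = \left(-1\right) \frac{1917415447}{2691620500} = - \frac{1917415447}{2691620500}$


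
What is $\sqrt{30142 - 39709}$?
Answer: $3 i \sqrt{1063} \approx 97.811 i$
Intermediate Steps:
$\sqrt{30142 - 39709} = \sqrt{-9567} = 3 i \sqrt{1063}$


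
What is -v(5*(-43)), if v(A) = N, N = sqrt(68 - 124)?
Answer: -2*I*sqrt(14) ≈ -7.4833*I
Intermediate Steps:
N = 2*I*sqrt(14) (N = sqrt(-56) = 2*I*sqrt(14) ≈ 7.4833*I)
v(A) = 2*I*sqrt(14)
-v(5*(-43)) = -2*I*sqrt(14)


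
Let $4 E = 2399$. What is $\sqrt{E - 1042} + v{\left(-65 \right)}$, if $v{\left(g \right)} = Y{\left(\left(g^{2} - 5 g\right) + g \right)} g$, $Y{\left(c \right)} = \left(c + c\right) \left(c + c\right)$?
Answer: $-5229958500 + \frac{i \sqrt{1769}}{2} \approx -5.23 \cdot 10^{9} + 21.03 i$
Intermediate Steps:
$E = \frac{2399}{4}$ ($E = \frac{1}{4} \cdot 2399 = \frac{2399}{4} \approx 599.75$)
$Y{\left(c \right)} = 4 c^{2}$ ($Y{\left(c \right)} = 2 c 2 c = 4 c^{2}$)
$v{\left(g \right)} = 4 g \left(g^{2} - 4 g\right)^{2}$ ($v{\left(g \right)} = 4 \left(\left(g^{2} - 5 g\right) + g\right)^{2} g = 4 \left(g^{2} - 4 g\right)^{2} g = 4 g \left(g^{2} - 4 g\right)^{2}$)
$\sqrt{E - 1042} + v{\left(-65 \right)} = \sqrt{\frac{2399}{4} - 1042} + 4 \left(-65\right)^{3} \left(-4 - 65\right)^{2} = \sqrt{- \frac{1769}{4}} + 4 \left(-274625\right) \left(-69\right)^{2} = \frac{i \sqrt{1769}}{2} + 4 \left(-274625\right) 4761 = \frac{i \sqrt{1769}}{2} - 5229958500 = -5229958500 + \frac{i \sqrt{1769}}{2}$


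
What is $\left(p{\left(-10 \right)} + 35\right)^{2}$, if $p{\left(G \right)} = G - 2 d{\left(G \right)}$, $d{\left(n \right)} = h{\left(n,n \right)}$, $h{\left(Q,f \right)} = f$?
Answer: $2025$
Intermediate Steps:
$d{\left(n \right)} = n$
$p{\left(G \right)} = - G$ ($p{\left(G \right)} = G - 2 G = - G$)
$\left(p{\left(-10 \right)} + 35\right)^{2} = \left(\left(-1\right) \left(-10\right) + 35\right)^{2} = \left(10 + 35\right)^{2} = 45^{2} = 2025$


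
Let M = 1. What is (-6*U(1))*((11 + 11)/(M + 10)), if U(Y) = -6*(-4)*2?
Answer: -576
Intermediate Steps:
U(Y) = 48 (U(Y) = -3*(-8)*2 = 24*2 = 48)
(-6*U(1))*((11 + 11)/(M + 10)) = (-6*48)*((11 + 11)/(1 + 10)) = -6336/11 = -288*2 = -576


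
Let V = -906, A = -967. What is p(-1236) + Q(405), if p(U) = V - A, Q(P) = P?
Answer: 466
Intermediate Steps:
p(U) = 61 (p(U) = -906 - 1*(-967) = -906 + 967 = 61)
p(-1236) + Q(405) = 61 + 405 = 466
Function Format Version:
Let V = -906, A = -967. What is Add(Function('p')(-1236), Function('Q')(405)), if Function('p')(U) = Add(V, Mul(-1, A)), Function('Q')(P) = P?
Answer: 466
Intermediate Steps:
Function('p')(U) = 61 (Function('p')(U) = Add(-906, Mul(-1, -967)) = Add(-906, 967) = 61)
Add(Function('p')(-1236), Function('Q')(405)) = Add(61, 405) = 466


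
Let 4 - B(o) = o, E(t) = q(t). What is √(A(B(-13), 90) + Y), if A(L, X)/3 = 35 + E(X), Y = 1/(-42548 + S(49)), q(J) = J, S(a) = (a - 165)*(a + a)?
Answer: √272525148021/26958 ≈ 19.365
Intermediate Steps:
S(a) = 2*a*(-165 + a) (S(a) = (-165 + a)*(2*a) = 2*a*(-165 + a))
E(t) = t
Y = -1/53916 (Y = 1/(-42548 + 2*49*(-165 + 49)) = 1/(-42548 + 2*49*(-116)) = 1/(-42548 - 11368) = 1/(-53916) = -1/53916 ≈ -1.8547e-5)
B(o) = 4 - o
A(L, X) = 105 + 3*X (A(L, X) = 3*(35 + X) = 105 + 3*X)
√(A(B(-13), 90) + Y) = √((105 + 3*90) - 1/53916) = √((105 + 270) - 1/53916) = √(375 - 1/53916) = √(20218499/53916) = √272525148021/26958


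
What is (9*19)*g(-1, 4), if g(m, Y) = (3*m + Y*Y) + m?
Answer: 2052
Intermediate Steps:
g(m, Y) = Y**2 + 4*m (g(m, Y) = (3*m + Y**2) + m = (Y**2 + 3*m) + m = Y**2 + 4*m)
(9*19)*g(-1, 4) = (9*19)*(4**2 + 4*(-1)) = 171*(16 - 4) = 171*12 = 2052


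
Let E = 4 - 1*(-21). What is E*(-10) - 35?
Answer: -285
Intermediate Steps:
E = 25 (E = 4 + 21 = 25)
E*(-10) - 35 = 25*(-10) - 35 = -250 - 35 = -285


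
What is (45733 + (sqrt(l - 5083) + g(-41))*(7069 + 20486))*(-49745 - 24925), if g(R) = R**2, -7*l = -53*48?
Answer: -3462125922960 - 2057531850*I*sqrt(231259)/7 ≈ -3.4621e+12 - 1.4135e+11*I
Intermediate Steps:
l = 2544/7 (l = -(-53)*48/7 = -1/7*(-2544) = 2544/7 ≈ 363.43)
(45733 + (sqrt(l - 5083) + g(-41))*(7069 + 20486))*(-49745 - 24925) = (45733 + (sqrt(2544/7 - 5083) + (-41)**2)*(7069 + 20486))*(-49745 - 24925) = (45733 + (sqrt(-33037/7) + 1681)*27555)*(-74670) = (45733 + (I*sqrt(231259)/7 + 1681)*27555)*(-74670) = (45733 + (1681 + I*sqrt(231259)/7)*27555)*(-74670) = (45733 + (46319955 + 27555*I*sqrt(231259)/7))*(-74670) = (46365688 + 27555*I*sqrt(231259)/7)*(-74670) = -3462125922960 - 2057531850*I*sqrt(231259)/7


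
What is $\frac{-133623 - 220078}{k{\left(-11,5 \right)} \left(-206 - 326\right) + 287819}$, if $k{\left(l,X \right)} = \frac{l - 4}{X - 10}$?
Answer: $- \frac{353701}{286223} \approx -1.2358$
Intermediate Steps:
$k{\left(l,X \right)} = \frac{-4 + l}{-10 + X}$
$\frac{-133623 - 220078}{k{\left(-11,5 \right)} \left(-206 - 326\right) + 287819} = \frac{-133623 - 220078}{\frac{-4 - 11}{-10 + 5} \left(-206 - 326\right) + 287819} = - \frac{353701}{\frac{1}{-5} \left(-15\right) \left(-532\right) + 287819} = - \frac{353701}{\left(- \frac{1}{5}\right) \left(-15\right) \left(-532\right) + 287819} = - \frac{353701}{3 \left(-532\right) + 287819} = - \frac{353701}{-1596 + 287819} = - \frac{353701}{286223}$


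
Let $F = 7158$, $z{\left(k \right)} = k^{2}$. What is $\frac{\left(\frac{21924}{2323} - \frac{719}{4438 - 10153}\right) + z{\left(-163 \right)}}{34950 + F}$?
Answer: $\frac{176427774301}{279511746030} \approx 0.6312$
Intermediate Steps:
$\frac{\left(\frac{21924}{2323} - \frac{719}{4438 - 10153}\right) + z{\left(-163 \right)}}{34950 + F} = \frac{\left(\frac{21924}{2323} - \frac{719}{4438 - 10153}\right) + \left(-163\right)^{2}}{34950 + 7158} = \frac{\left(21924 \cdot \frac{1}{2323} - \frac{719}{-5715}\right) + 26569}{42108} = \left(\left(\frac{21924}{2323} - - \frac{719}{5715}\right) + 26569\right) \frac{1}{42108} = \left(\left(\frac{21924}{2323} + \frac{719}{5715}\right) + 26569\right) \frac{1}{42108} = \left(\frac{126965897}{13275945} + 26569\right) \frac{1}{42108} = \frac{352855548602}{13275945} \cdot \frac{1}{42108} = \frac{176427774301}{279511746030}$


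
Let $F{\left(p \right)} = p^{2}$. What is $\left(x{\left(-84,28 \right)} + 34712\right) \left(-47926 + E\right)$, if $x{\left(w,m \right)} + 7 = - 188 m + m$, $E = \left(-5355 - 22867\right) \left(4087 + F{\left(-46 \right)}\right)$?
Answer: $-5160286885248$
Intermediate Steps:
$E = -175061066$ ($E = \left(-5355 - 22867\right) \left(4087 + \left(-46\right)^{2}\right) = - 28222 \left(4087 + 2116\right) = \left(-28222\right) 6203 = -175061066$)
$x{\left(w,m \right)} = -7 - 187 m$ ($x{\left(w,m \right)} = -7 + \left(- 188 m + m\right) = -7 - 187 m$)
$\left(x{\left(-84,28 \right)} + 34712\right) \left(-47926 + E\right) = \left(\left(-7 - 5236\right) + 34712\right) \left(-47926 - 175061066\right) = \left(\left(-7 - 5236\right) + 34712\right) \left(-175108992\right) = \left(-5243 + 34712\right) \left(-175108992\right) = 29469 \left(-175108992\right) = -5160286885248$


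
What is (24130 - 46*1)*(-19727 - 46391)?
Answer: -1592385912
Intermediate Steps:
(24130 - 46*1)*(-19727 - 46391) = (24130 - 46)*(-66118) = 24084*(-66118) = -1592385912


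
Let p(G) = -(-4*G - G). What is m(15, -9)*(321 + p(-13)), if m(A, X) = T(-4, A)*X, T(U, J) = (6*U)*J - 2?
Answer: 834048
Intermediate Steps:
T(U, J) = -2 + 6*J*U (T(U, J) = 6*J*U - 2 = -2 + 6*J*U)
m(A, X) = X*(-2 - 24*A) (m(A, X) = (-2 + 6*A*(-4))*X = (-2 - 24*A)*X = X*(-2 - 24*A))
p(G) = 5*G (p(G) = -(-5)*G = 5*G)
m(15, -9)*(321 + p(-13)) = (2*(-9)*(-1 - 12*15))*(321 + 5*(-13)) = (2*(-9)*(-1 - 180))*(321 - 65) = (2*(-9)*(-181))*256 = 3258*256 = 834048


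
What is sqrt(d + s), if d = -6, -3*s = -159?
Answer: sqrt(47) ≈ 6.8557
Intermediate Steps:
s = 53 (s = -1/3*(-159) = 53)
sqrt(d + s) = sqrt(-6 + 53) = sqrt(47)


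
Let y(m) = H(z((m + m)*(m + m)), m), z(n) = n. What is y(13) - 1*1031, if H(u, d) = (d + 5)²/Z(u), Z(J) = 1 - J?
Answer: -25787/25 ≈ -1031.5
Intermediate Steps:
H(u, d) = (5 + d)²/(1 - u) (H(u, d) = (d + 5)²/(1 - u) = (5 + d)²/(1 - u))
y(m) = -(5 + m)²/(-1 + 4*m²) (y(m) = -(5 + m)²/(-1 + (m + m)*(m + m)) = -(5 + m)²/(-1 + (2*m)*(2*m)) = -(5 + m)²/(-1 + 4*m²))
y(13) - 1*1031 = -(5 + 13)²/(-1 + 4*13²) - 1*1031 = -1*18²/(-1 + 4*169) - 1031 = -1*324/(-1 + 676) - 1031 = -1*324/675 - 1031 = -1*1/675*324 - 1031 = -12/25 - 1031 = -25787/25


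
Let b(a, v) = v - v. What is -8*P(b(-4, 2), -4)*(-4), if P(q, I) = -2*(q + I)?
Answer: 256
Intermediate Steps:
b(a, v) = 0
P(q, I) = -2*I - 2*q (P(q, I) = -2*(I + q) = -2*I - 2*q)
-8*P(b(-4, 2), -4)*(-4) = -8*(-2*(-4) - 2*0)*(-4) = -8*(8 + 0)*(-4) = -8*8*(-4) = -64*(-4) = 256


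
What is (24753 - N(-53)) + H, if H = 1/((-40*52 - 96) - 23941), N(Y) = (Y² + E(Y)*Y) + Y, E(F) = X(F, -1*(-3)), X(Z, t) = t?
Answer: 578648251/26117 ≈ 22156.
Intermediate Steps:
E(F) = 3 (E(F) = -1*(-3) = 3)
N(Y) = Y² + 4*Y (N(Y) = (Y² + 3*Y) + Y = Y² + 4*Y)
H = -1/26117 (H = 1/((-2080 - 96) - 23941) = 1/(-2176 - 23941) = 1/(-26117) = -1/26117 ≈ -3.8289e-5)
(24753 - N(-53)) + H = (24753 - (-53)*(4 - 53)) - 1/26117 = (24753 - (-53)*(-49)) - 1/26117 = (24753 - 1*2597) - 1/26117 = (24753 - 2597) - 1/26117 = 22156 - 1/26117 = 578648251/26117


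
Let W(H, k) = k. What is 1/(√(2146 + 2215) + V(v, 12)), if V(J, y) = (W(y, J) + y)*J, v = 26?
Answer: 988/971783 - 7*√89/971783 ≈ 0.00094873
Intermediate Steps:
V(J, y) = J*(J + y) (V(J, y) = (J + y)*J = J*(J + y))
1/(√(2146 + 2215) + V(v, 12)) = 1/(√(2146 + 2215) + 26*(26 + 12)) = 1/(√4361 + 26*38) = 1/(7*√89 + 988) = 1/(988 + 7*√89)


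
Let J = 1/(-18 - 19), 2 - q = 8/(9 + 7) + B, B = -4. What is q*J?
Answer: -11/74 ≈ -0.14865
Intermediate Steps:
q = 11/2 (q = 2 - (8/(9 + 7) - 4) = 2 - (8/16 - 4) = 2 - ((1/16)*8 - 4) = 2 - (1/2 - 4) = 2 - 1*(-7/2) = 2 + 7/2 = 11/2 ≈ 5.5000)
J = -1/37 (J = 1/(-37) = -1/37 ≈ -0.027027)
q*J = (11/2)*(-1/37) = -11/74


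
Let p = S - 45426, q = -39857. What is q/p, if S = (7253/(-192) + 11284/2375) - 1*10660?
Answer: 18174792000/25590275347 ≈ 0.71022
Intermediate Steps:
S = -4876019347/456000 (S = (7253*(-1/192) + 11284*(1/2375)) - 10660 = (-7253/192 + 11284/2375) - 10660 = -15059347/456000 - 10660 = -4876019347/456000 ≈ -10693.)
p = -25590275347/456000 (p = -4876019347/456000 - 45426 = -25590275347/456000 ≈ -56119.)
q/p = -39857/(-25590275347/456000) = -39857*(-456000/25590275347) = 18174792000/25590275347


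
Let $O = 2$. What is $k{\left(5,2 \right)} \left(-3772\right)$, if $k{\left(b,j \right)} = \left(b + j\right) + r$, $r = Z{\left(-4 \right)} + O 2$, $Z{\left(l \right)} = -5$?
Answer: $-22632$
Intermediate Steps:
$r = -1$ ($r = -5 + 2 \cdot 2 = -5 + 4 = -1$)
$k{\left(b,j \right)} = -1 + b + j$ ($k{\left(b,j \right)} = \left(b + j\right) - 1 = -1 + b + j$)
$k{\left(5,2 \right)} \left(-3772\right) = \left(-1 + 5 + 2\right) \left(-3772\right) = 6 \left(-3772\right) = -22632$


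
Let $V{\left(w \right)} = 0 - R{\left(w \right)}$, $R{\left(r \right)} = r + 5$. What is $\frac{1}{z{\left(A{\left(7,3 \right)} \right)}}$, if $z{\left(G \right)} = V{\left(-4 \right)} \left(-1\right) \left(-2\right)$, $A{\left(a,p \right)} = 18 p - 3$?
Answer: $- \frac{1}{2} \approx -0.5$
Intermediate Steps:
$R{\left(r \right)} = 5 + r$
$A{\left(a,p \right)} = -3 + 18 p$
$V{\left(w \right)} = -5 - w$ ($V{\left(w \right)} = 0 - \left(5 + w\right) = -5 - w$)
$z{\left(G \right)} = -2$ ($z{\left(G \right)} = \left(-5 - -4\right) \left(-1\right) \left(-2\right) = \left(-5 + 4\right) \left(-1\right) \left(-2\right) = \left(-1\right) \left(-1\right) \left(-2\right) = 1 \left(-2\right) = -2$)
$\frac{1}{z{\left(A{\left(7,3 \right)} \right)}} = \frac{1}{-2} = - \frac{1}{2}$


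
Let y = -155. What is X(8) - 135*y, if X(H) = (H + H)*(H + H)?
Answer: 21181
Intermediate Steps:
X(H) = 4*H² (X(H) = (2*H)*(2*H) = 4*H²)
X(8) - 135*y = 4*8² - 135*(-155) = 4*64 + 20925 = 256 + 20925 = 21181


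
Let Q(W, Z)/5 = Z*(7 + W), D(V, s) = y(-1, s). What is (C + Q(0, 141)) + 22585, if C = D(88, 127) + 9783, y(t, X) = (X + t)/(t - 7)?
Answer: 149149/4 ≈ 37287.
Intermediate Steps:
y(t, X) = (X + t)/(-7 + t)
D(V, s) = ⅛ - s/8 (D(V, s) = (s - 1)/(-7 - 1) = (-1 + s)/(-8) = -(-1 + s)/8 = ⅛ - s/8)
Q(W, Z) = 5*Z*(7 + W) (Q(W, Z) = 5*(Z*(7 + W)) = 5*Z*(7 + W))
C = 39069/4 (C = (⅛ - ⅛*127) + 9783 = (⅛ - 127/8) + 9783 = -63/4 + 9783 = 39069/4 ≈ 9767.3)
(C + Q(0, 141)) + 22585 = (39069/4 + 5*141*(7 + 0)) + 22585 = (39069/4 + 5*141*7) + 22585 = (39069/4 + 4935) + 22585 = 58809/4 + 22585 = 149149/4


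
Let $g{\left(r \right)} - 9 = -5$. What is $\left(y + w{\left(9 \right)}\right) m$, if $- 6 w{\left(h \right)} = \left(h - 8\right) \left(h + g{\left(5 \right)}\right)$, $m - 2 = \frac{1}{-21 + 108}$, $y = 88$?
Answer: $\frac{90125}{522} \approx 172.65$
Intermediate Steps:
$m = \frac{175}{87}$ ($m = 2 + \frac{1}{-21 + 108} = 2 + \frac{1}{87} = \frac{175}{87} \approx 2.0115$)
$g{\left(r \right)} = 4$ ($g{\left(r \right)} = 9 - 5 = 4$)
$w{\left(h \right)} = - \frac{\left(-8 + h\right) \left(4 + h\right)}{6}$ ($w{\left(h \right)} = - \frac{\left(h - 8\right) \left(h + 4\right)}{6} = - \frac{\left(-8 + h\right) \left(4 + h\right)}{6}$)
$\left(y + w{\left(9 \right)}\right) m = \left(88 + \left(\frac{16}{3} - \frac{9^{2}}{6} + \frac{2}{3} \cdot 9\right)\right) \frac{175}{87} = \left(88 + \left(\frac{16}{3} - \frac{27}{2} + 6\right)\right) \frac{175}{87} = \left(88 - \frac{13}{6}\right) \frac{175}{87} = \frac{515}{6} \cdot \frac{175}{87} = \frac{90125}{522}$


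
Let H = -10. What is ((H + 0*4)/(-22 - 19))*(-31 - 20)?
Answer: -510/41 ≈ -12.439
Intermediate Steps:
((H + 0*4)/(-22 - 19))*(-31 - 20) = ((-10 + 0*4)/(-22 - 19))*(-31 - 20) = ((-10 + 0)/(-41))*(-51) = -10*(-1/41)*(-51) = (10/41)*(-51) = -510/41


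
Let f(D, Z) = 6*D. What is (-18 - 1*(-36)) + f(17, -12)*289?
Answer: 29496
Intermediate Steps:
(-18 - 1*(-36)) + f(17, -12)*289 = (-18 - 1*(-36)) + (6*17)*289 = (-18 + 36) + 102*289 = 18 + 29478 = 29496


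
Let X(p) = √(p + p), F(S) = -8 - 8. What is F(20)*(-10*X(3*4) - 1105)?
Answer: 17680 + 320*√6 ≈ 18464.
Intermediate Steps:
F(S) = -16
X(p) = √2*√p (X(p) = √(2*p) = √2*√p)
F(20)*(-10*X(3*4) - 1105) = -16*(-10*√2*√(3*4) - 1105) = -16*(-10*√2*√12 - 1105) = -16*(-10*√2*2*√3 - 1105) = -16*(-20*√6 - 1105) = -16*(-1105 - 20*√6) = 17680 + 320*√6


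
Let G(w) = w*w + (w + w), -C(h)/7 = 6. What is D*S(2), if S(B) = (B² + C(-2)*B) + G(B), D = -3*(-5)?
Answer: -1080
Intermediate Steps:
D = 15
C(h) = -42 (C(h) = -7*6 = -42)
G(w) = w² + 2*w
S(B) = B² - 42*B + B*(2 + B) (S(B) = (B² - 42*B) + B*(2 + B) = B² - 42*B + B*(2 + B))
D*S(2) = 15*(2*2*(-20 + 2)) = 15*(2*2*(-18)) = 15*(-72) = -1080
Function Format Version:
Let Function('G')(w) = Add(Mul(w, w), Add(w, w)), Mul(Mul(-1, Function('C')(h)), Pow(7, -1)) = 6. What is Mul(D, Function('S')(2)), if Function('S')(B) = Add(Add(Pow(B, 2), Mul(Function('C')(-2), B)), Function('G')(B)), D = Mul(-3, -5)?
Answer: -1080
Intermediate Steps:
D = 15
Function('C')(h) = -42 (Function('C')(h) = Mul(-7, 6) = -42)
Function('G')(w) = Add(Pow(w, 2), Mul(2, w))
Function('S')(B) = Add(Pow(B, 2), Mul(-42, B), Mul(B, Add(2, B))) (Function('S')(B) = Add(Add(Pow(B, 2), Mul(-42, B)), Mul(B, Add(2, B))) = Add(Pow(B, 2), Mul(-42, B), Mul(B, Add(2, B))))
Mul(D, Function('S')(2)) = Mul(15, Mul(2, 2, Add(-20, 2))) = Mul(15, Mul(2, 2, -18)) = Mul(15, -72) = -1080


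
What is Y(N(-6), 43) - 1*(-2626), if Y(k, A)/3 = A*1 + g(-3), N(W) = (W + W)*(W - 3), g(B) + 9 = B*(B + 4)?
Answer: 2719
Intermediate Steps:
g(B) = -9 + B*(4 + B) (g(B) = -9 + B*(B + 4) = -9 + B*(4 + B))
N(W) = 2*W*(-3 + W) (N(W) = (2*W)*(-3 + W) = 2*W*(-3 + W))
Y(k, A) = -36 + 3*A (Y(k, A) = 3*(A*1 + (-9 + (-3)**2 + 4*(-3))) = 3*(A + (-9 + 9 - 12)) = 3*(A - 12) = 3*(-12 + A) = -36 + 3*A)
Y(N(-6), 43) - 1*(-2626) = (-36 + 3*43) - 1*(-2626) = (-36 + 129) + 2626 = 93 + 2626 = 2719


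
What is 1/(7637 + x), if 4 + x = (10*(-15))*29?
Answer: 1/3283 ≈ 0.00030460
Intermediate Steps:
x = -4354 (x = -4 + (10*(-15))*29 = -4 - 150*29 = -4 - 4350 = -4354)
1/(7637 + x) = 1/(7637 - 4354) = 1/3283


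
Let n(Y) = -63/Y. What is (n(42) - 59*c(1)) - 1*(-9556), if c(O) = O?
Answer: 18991/2 ≈ 9495.5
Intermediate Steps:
(n(42) - 59*c(1)) - 1*(-9556) = (-63/42 - 59*1) - 1*(-9556) = (-63*1/42 - 59) + 9556 = (-3/2 - 59) + 9556 = -121/2 + 9556 = 18991/2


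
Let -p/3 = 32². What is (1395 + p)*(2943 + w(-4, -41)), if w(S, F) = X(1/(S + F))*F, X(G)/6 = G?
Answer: -24722893/5 ≈ -4.9446e+6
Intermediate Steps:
X(G) = 6*G
w(S, F) = 6*F/(F + S) (w(S, F) = (6/(S + F))*F = (6/(F + S))*F = 6*F/(F + S))
p = -3072 (p = -3*32² = -3*1024 = -3072)
(1395 + p)*(2943 + w(-4, -41)) = (1395 - 3072)*(2943 + 6*(-41)/(-41 - 4)) = -1677*(2943 + 6*(-41)/(-45)) = -1677*(2943 + 6*(-41)*(-1/45)) = -1677*(2943 + 82/15) = -1677*44227/15 = -24722893/5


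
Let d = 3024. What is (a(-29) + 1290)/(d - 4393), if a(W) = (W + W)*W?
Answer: -2972/1369 ≈ -2.1709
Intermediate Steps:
a(W) = 2*W**2 (a(W) = (2*W)*W = 2*W**2)
(a(-29) + 1290)/(d - 4393) = (2*(-29)**2 + 1290)/(3024 - 4393) = (2*841 + 1290)/(-1369) = (1682 + 1290)*(-1/1369) = 2972*(-1/1369) = -2972/1369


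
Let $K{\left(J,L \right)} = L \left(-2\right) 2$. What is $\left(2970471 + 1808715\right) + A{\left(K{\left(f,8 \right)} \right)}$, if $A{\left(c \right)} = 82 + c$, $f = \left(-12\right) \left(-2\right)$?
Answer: $4779236$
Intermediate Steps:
$f = 24$
$K{\left(J,L \right)} = - 4 L$ ($K{\left(J,L \right)} = - 2 L 2 = - 4 L$)
$\left(2970471 + 1808715\right) + A{\left(K{\left(f,8 \right)} \right)} = \left(2970471 + 1808715\right) + \left(82 - 32\right) = 4779186 + \left(82 - 32\right) = 4779186 + 50 = 4779236$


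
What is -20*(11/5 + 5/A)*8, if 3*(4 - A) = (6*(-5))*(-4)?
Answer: -2968/9 ≈ -329.78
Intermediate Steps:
A = -36 (A = 4 - 6*(-5)*(-4)/3 = 4 - (-10)*(-4) = 4 - 1/3*120 = 4 - 40 = -36)
-20*(11/5 + 5/A)*8 = -20*(11/5 + 5/(-36))*8 = -20*(11*(1/5) + 5*(-1/36))*8 = -20*(11/5 - 5/36)*8 = -20*371/180*8 = -371/9*8 = -2968/9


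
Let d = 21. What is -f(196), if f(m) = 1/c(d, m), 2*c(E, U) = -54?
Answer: 1/27 ≈ 0.037037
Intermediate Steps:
c(E, U) = -27 (c(E, U) = (½)*(-54) = -27)
f(m) = -1/27 (f(m) = 1/(-27) = -1/27)
-f(196) = -1*(-1/27) = 1/27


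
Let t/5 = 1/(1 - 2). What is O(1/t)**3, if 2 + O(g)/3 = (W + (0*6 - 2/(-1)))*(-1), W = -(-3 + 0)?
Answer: -9261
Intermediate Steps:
W = 3 (W = -1*(-3) = 3)
t = -5 (t = 5/(1 - 2) = 5/(-1) = 5*(-1) = -5)
O(g) = -21 (O(g) = -6 + 3*((3 + (0*6 - 2/(-1)))*(-1)) = -6 + 3*((3 + (0 - 2*(-1)))*(-1)) = -6 + 3*((3 + (0 + 2))*(-1)) = -6 + 3*((3 + 2)*(-1)) = -6 + 3*(5*(-1)) = -6 + 3*(-5) = -6 - 15 = -21)
O(1/t)**3 = (-21)**3 = -9261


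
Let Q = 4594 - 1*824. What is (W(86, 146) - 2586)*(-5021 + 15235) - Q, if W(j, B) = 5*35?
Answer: -24629724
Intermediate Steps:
W(j, B) = 175
Q = 3770 (Q = 4594 - 824 = 3770)
(W(86, 146) - 2586)*(-5021 + 15235) - Q = (175 - 2586)*(-5021 + 15235) - 1*3770 = -2411*10214 - 3770 = -24625954 - 3770 = -24629724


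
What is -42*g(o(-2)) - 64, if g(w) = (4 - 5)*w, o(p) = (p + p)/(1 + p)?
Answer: 104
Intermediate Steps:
o(p) = 2*p/(1 + p) (o(p) = (2*p)/(1 + p) = 2*p/(1 + p))
g(w) = -w
-42*g(o(-2)) - 64 = -(-42)*2*(-2)/(1 - 2) - 64 = -(-42)*2*(-2)/(-1) - 64 = -(-42)*2*(-2)*(-1) - 64 = -(-42)*4 - 64 = -42*(-4) - 64 = 168 - 64 = 104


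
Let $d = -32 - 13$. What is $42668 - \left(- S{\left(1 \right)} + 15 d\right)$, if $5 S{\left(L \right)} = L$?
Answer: $\frac{216716}{5} \approx 43343.0$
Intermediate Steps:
$S{\left(L \right)} = \frac{L}{5}$
$d = -45$ ($d = -32 - 13 = -45$)
$42668 - \left(- S{\left(1 \right)} + 15 d\right) = 42668 + \left(\frac{1}{5} \cdot 1 - -675\right) = 42668 + \left(\frac{1}{5} + 675\right) = 42668 + \frac{3376}{5} = \frac{216716}{5}$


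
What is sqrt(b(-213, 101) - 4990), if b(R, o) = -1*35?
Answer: 5*I*sqrt(201) ≈ 70.887*I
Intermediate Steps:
b(R, o) = -35
sqrt(b(-213, 101) - 4990) = sqrt(-35 - 4990) = sqrt(-5025) = 5*I*sqrt(201)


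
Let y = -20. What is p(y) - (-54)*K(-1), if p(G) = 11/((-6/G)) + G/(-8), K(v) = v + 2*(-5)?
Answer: -3329/6 ≈ -554.83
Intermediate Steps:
K(v) = -10 + v (K(v) = v - 10 = -10 + v)
p(G) = -47*G/24 (p(G) = 11*(-G/6) + G*(-⅛) = -11*G/6 - G/8 = -47*G/24)
p(y) - (-54)*K(-1) = -47/24*(-20) - (-54)*(-10 - 1) = 235/6 - (-54)*(-11) = 235/6 - 1*594 = 235/6 - 594 = -3329/6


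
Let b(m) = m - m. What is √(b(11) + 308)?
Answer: 2*√77 ≈ 17.550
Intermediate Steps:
b(m) = 0
√(b(11) + 308) = √(0 + 308) = √308 = 2*√77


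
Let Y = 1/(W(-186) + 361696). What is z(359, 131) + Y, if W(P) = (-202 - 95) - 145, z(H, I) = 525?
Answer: 189658351/361254 ≈ 525.00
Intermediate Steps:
W(P) = -442 (W(P) = -297 - 145 = -442)
Y = 1/361254 (Y = 1/(-442 + 361696) = 1/361254 ≈ 2.7681e-6)
z(359, 131) + Y = 525 + 1/361254 = 189658351/361254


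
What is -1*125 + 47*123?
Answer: 5656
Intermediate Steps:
-1*125 + 47*123 = -125 + 5781 = 5656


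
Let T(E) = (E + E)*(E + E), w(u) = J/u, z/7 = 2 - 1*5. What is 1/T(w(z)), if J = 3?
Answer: 49/4 ≈ 12.250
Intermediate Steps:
z = -21 (z = 7*(2 - 1*5) = 7*(2 - 5) = 7*(-3) = -21)
w(u) = 3/u
T(E) = 4*E**2 (T(E) = (2*E)*(2*E) = 4*E**2)
1/T(w(z)) = 1/(4*(3/(-21))**2) = 1/(4*(3*(-1/21))**2) = 1/(4*(-1/7)**2) = 1/(4*(1/49)) = 1/(4/49) = 49/4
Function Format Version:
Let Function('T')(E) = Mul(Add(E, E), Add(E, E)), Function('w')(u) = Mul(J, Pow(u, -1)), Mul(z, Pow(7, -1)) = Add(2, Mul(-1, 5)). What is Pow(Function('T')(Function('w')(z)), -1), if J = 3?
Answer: Rational(49, 4) ≈ 12.250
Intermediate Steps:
z = -21 (z = Mul(7, Add(2, Mul(-1, 5))) = Mul(7, Add(2, -5)) = Mul(7, -3) = -21)
Function('w')(u) = Mul(3, Pow(u, -1))
Function('T')(E) = Mul(4, Pow(E, 2)) (Function('T')(E) = Mul(Mul(2, E), Mul(2, E)) = Mul(4, Pow(E, 2)))
Pow(Function('T')(Function('w')(z)), -1) = Pow(Mul(4, Pow(Mul(3, Pow(-21, -1)), 2)), -1) = Pow(Mul(4, Pow(Mul(3, Rational(-1, 21)), 2)), -1) = Pow(Mul(4, Pow(Rational(-1, 7), 2)), -1) = Pow(Mul(4, Rational(1, 49)), -1) = Pow(Rational(4, 49), -1) = Rational(49, 4)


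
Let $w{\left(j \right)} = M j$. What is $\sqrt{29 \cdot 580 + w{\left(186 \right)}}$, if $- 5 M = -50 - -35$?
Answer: $\sqrt{17378} \approx 131.83$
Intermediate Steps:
$M = 3$ ($M = - \frac{-50 - -35}{5} = - \frac{-50 + 35}{5} = \left(- \frac{1}{5}\right) \left(-15\right) = 3$)
$w{\left(j \right)} = 3 j$
$\sqrt{29 \cdot 580 + w{\left(186 \right)}} = \sqrt{29 \cdot 580 + 3 \cdot 186} = \sqrt{16820 + 558} = \sqrt{17378}$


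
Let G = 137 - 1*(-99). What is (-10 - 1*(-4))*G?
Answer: -1416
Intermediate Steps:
G = 236 (G = 137 + 99 = 236)
(-10 - 1*(-4))*G = (-10 - 1*(-4))*236 = (-10 + 4)*236 = -6*236 = -1416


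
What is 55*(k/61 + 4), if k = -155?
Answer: 4895/61 ≈ 80.246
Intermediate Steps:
55*(k/61 + 4) = 55*(-155/61 + 4) = 55*(89/61) = 4895/61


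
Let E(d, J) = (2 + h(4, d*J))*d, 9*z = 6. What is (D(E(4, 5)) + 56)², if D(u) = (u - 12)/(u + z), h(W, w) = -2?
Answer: 1444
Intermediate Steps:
z = ⅔ (z = (⅑)*6 = ⅔ ≈ 0.66667)
E(d, J) = 0 (E(d, J) = (2 - 2)*d = 0*d = 0)
D(u) = (-12 + u)/(⅔ + u) (D(u) = (u - 12)/(u + ⅔) = (-12 + u)/(⅔ + u))
(D(E(4, 5)) + 56)² = (3*(-12 + 0)/(2 + 3*0) + 56)² = (3*(-12)/(2 + 0) + 56)² = (3*(-12)/2 + 56)² = (3*(½)*(-12) + 56)² = (-18 + 56)² = 38² = 1444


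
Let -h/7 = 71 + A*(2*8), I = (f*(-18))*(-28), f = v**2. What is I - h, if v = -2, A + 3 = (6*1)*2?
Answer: 3521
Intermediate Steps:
A = 9 (A = -3 + (6*1)*2 = -3 + 6*2 = -3 + 12 = 9)
f = 4 (f = (-2)**2 = 4)
I = 2016 (I = (4*(-18))*(-28) = -72*(-28) = 2016)
h = -1505 (h = -7*(71 + 9*(2*8)) = -7*(71 + 9*16) = -7*(71 + 144) = -7*215 = -1505)
I - h = 2016 - 1*(-1505) = 2016 + 1505 = 3521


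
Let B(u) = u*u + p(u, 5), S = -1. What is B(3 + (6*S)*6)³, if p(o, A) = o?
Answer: 1177583616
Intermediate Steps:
B(u) = u + u² (B(u) = u*u + u = u² + u = u + u²)
B(3 + (6*S)*6)³ = ((3 + (6*(-1))*6)*(1 + (3 + (6*(-1))*6)))³ = ((3 - 6*6)*(1 + (3 - 6*6)))³ = ((3 - 36)*(1 + (3 - 36)))³ = (-33*(1 - 33))³ = (-33*(-32))³ = 1056³ = 1177583616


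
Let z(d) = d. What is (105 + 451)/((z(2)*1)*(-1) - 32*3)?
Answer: -278/49 ≈ -5.6735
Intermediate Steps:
(105 + 451)/((z(2)*1)*(-1) - 32*3) = (105 + 451)/((2*1)*(-1) - 32*3) = 556/(2*(-1) - 96) = 556/(-2 - 96) = 556/(-98) = 556*(-1/98) = -278/49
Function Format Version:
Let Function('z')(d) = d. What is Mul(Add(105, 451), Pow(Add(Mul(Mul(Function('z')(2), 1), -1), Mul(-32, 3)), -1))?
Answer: Rational(-278, 49) ≈ -5.6735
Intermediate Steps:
Mul(Add(105, 451), Pow(Add(Mul(Mul(Function('z')(2), 1), -1), Mul(-32, 3)), -1)) = Mul(Add(105, 451), Pow(Add(Mul(Mul(2, 1), -1), Mul(-32, 3)), -1)) = Mul(556, Pow(Add(Mul(2, -1), -96), -1)) = Mul(556, Pow(Add(-2, -96), -1)) = Mul(556, Pow(-98, -1)) = Mul(556, Rational(-1, 98)) = Rational(-278, 49)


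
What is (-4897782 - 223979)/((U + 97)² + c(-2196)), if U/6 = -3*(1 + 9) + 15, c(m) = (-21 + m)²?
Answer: -5121761/4915138 ≈ -1.0420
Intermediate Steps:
U = -90 (U = 6*(-3*(1 + 9) + 15) = 6*(-3*10 + 15) = 6*(-30 + 15) = 6*(-15) = -90)
(-4897782 - 223979)/((U + 97)² + c(-2196)) = (-4897782 - 223979)/((-90 + 97)² + (-21 - 2196)²) = -5121761/(7² + (-2217)²) = -5121761/(49 + 4915089) = -5121761/4915138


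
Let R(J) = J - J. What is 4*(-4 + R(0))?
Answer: -16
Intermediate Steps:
R(J) = 0
4*(-4 + R(0)) = 4*(-4 + 0) = 4*(-4) = -16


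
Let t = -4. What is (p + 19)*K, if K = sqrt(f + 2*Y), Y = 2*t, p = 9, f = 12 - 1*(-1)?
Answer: 28*I*sqrt(3) ≈ 48.497*I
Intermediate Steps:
f = 13 (f = 12 + 1 = 13)
Y = -8 (Y = 2*(-4) = -8)
K = I*sqrt(3) (K = sqrt(13 + 2*(-8)) = sqrt(13 - 16) = sqrt(-3) = I*sqrt(3) ≈ 1.732*I)
(p + 19)*K = (9 + 19)*(I*sqrt(3)) = 28*(I*sqrt(3)) = 28*I*sqrt(3)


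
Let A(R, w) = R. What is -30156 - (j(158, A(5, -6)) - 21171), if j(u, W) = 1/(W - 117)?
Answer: -1006319/112 ≈ -8985.0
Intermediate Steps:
j(u, W) = 1/(-117 + W)
-30156 - (j(158, A(5, -6)) - 21171) = -30156 - (1/(-117 + 5) - 21171) = -30156 - (1/(-112) - 21171) = -30156 - (-1/112 - 21171) = -30156 - 1*(-2371153/112) = -30156 + 2371153/112 = -1006319/112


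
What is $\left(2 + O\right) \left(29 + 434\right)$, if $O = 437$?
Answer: $203257$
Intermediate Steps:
$\left(2 + O\right) \left(29 + 434\right) = \left(2 + 437\right) \left(29 + 434\right) = 439 \cdot 463 = 203257$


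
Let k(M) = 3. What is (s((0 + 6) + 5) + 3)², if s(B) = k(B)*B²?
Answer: 133956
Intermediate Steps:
s(B) = 3*B²
(s((0 + 6) + 5) + 3)² = (3*((0 + 6) + 5)² + 3)² = (3*(6 + 5)² + 3)² = (3*11² + 3)² = (3*121 + 3)² = (363 + 3)² = 366² = 133956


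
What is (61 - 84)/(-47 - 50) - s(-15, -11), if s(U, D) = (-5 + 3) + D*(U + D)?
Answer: -27525/97 ≈ -283.76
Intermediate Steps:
s(U, D) = -2 + D*(D + U)
(61 - 84)/(-47 - 50) - s(-15, -11) = (61 - 84)/(-47 - 50) - (-2 + (-11)² - 11*(-15)) = -23/(-97) - (-2 + 121 + 165) = -23*(-1/97) - 1*284 = 23/97 - 284 = -27525/97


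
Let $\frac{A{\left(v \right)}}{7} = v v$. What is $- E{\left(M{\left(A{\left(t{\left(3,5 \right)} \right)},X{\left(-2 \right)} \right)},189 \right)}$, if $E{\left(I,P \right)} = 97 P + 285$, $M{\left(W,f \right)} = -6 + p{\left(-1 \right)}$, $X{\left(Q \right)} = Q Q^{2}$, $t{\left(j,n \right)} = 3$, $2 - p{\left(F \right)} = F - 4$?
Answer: $-18618$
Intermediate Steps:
$p{\left(F \right)} = 6 - F$ ($p{\left(F \right)} = 2 - \left(F - 4\right) = 2 - \left(-4 + F\right) = 6 - F$)
$A{\left(v \right)} = 7 v^{2}$ ($A{\left(v \right)} = 7 v v = 7 v^{2}$)
$X{\left(Q \right)} = Q^{3}$
$M{\left(W,f \right)} = 1$ ($M{\left(W,f \right)} = -6 + \left(6 - -1\right) = -6 + \left(6 + 1\right) = -6 + 7 = 1$)
$E{\left(I,P \right)} = 285 + 97 P$
$- E{\left(M{\left(A{\left(t{\left(3,5 \right)} \right)},X{\left(-2 \right)} \right)},189 \right)} = - (285 + 97 \cdot 189) = - (285 + 18333) = \left(-1\right) 18618 = -18618$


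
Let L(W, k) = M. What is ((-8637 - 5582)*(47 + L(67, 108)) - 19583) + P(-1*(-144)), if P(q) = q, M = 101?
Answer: -2123851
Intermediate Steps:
L(W, k) = 101
((-8637 - 5582)*(47 + L(67, 108)) - 19583) + P(-1*(-144)) = ((-8637 - 5582)*(47 + 101) - 19583) - 1*(-144) = (-14219*148 - 19583) + 144 = (-2104412 - 19583) + 144 = -2123995 + 144 = -2123851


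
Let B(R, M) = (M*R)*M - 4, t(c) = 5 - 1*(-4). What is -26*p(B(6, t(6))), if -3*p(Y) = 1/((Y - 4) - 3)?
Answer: 26/1425 ≈ 0.018246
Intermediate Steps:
t(c) = 9 (t(c) = 5 + 4 = 9)
B(R, M) = -4 + R*M² (B(R, M) = R*M² - 4 = -4 + R*M²)
p(Y) = -1/(3*(-7 + Y)) (p(Y) = -1/(3*((Y - 4) - 3)) = -1/(3*((-4 + Y) - 3)) = -1/(3*(-7 + Y)))
-26*p(B(6, t(6))) = -(-26)/(-21 + 3*(-4 + 6*9²)) = -(-26)/(-21 + 3*(-4 + 6*81)) = -(-26)/(-21 + 3*(-4 + 486)) = -(-26)/(-21 + 3*482) = -(-26)/(-21 + 1446) = -(-26)/1425 = -26*(-1/1425) = 26/1425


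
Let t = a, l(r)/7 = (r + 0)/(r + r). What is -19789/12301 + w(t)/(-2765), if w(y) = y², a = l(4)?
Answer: -31352727/19435580 ≈ -1.6132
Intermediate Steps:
l(r) = 7/2 (l(r) = 7*((r + 0)/(r + r)) = 7*(r/((2*r))) = 7*(r*(1/(2*r))) = 7*(½) = 7/2)
a = 7/2 ≈ 3.5000
t = 7/2 ≈ 3.5000
-19789/12301 + w(t)/(-2765) = -19789/12301 + (7/2)²/(-2765) = -19789*1/12301 + (49/4)*(-1/2765) = -19789/12301 - 7/1580 = -31352727/19435580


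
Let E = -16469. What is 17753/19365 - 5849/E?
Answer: 405640042/318922185 ≈ 1.2719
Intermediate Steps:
17753/19365 - 5849/E = 17753/19365 - 5849/(-16469) = 17753*(1/19365) - 5849*(-1/16469) = 17753/19365 + 5849/16469 = 405640042/318922185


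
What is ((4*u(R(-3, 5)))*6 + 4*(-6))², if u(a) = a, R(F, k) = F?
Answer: 9216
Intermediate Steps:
((4*u(R(-3, 5)))*6 + 4*(-6))² = ((4*(-3))*6 + 4*(-6))² = (-12*6 - 24)² = (-72 - 24)² = (-96)² = 9216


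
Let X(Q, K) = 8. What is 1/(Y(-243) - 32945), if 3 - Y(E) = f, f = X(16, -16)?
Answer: -1/32950 ≈ -3.0349e-5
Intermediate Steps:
f = 8
Y(E) = -5 (Y(E) = 3 - 1*8 = 3 - 8 = -5)
1/(Y(-243) - 32945) = 1/(-5 - 32945) = 1/(-32950) = -1/32950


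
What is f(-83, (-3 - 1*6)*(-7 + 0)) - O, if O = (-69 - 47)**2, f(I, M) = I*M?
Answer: -18685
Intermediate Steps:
O = 13456 (O = (-116)**2 = 13456)
f(-83, (-3 - 1*6)*(-7 + 0)) - O = -83*(-3 - 1*6)*(-7 + 0) - 1*13456 = -83*(-3 - 6)*(-7) - 13456 = -(-747)*(-7) - 13456 = -83*63 - 13456 = -5229 - 13456 = -18685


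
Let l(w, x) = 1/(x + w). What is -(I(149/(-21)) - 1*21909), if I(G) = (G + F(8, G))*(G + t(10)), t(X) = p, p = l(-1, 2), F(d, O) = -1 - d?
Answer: 9618605/441 ≈ 21811.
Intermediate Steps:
l(w, x) = 1/(w + x)
p = 1 (p = 1/(-1 + 2) = 1/1 = 1)
t(X) = 1
I(G) = (1 + G)*(-9 + G) (I(G) = (G + (-1 - 1*8))*(G + 1) = (G + (-1 - 8))*(1 + G) = (G - 9)*(1 + G) = (-9 + G)*(1 + G) = (1 + G)*(-9 + G))
-(I(149/(-21)) - 1*21909) = -((-9 + (149/(-21))**2 - 1192/(-21)) - 1*21909) = -((-9 + (149*(-1/21))**2 - 1192*(-1)/21) - 21909) = -((-9 + (-149/21)**2 - 8*(-149/21)) - 21909) = -((-9 + 22201/441 + 1192/21) - 21909) = -(43264/441 - 21909) = -1*(-9618605/441) = 9618605/441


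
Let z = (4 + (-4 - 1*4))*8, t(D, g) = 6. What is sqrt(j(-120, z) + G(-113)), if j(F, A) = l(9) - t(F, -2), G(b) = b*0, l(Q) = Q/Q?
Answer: I*sqrt(5) ≈ 2.2361*I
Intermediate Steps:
l(Q) = 1
z = -32 (z = (4 + (-4 - 4))*8 = (4 - 8)*8 = -4*8 = -32)
G(b) = 0
j(F, A) = -5 (j(F, A) = 1 - 1*6 = 1 - 6 = -5)
sqrt(j(-120, z) + G(-113)) = sqrt(-5 + 0) = sqrt(-5) = I*sqrt(5)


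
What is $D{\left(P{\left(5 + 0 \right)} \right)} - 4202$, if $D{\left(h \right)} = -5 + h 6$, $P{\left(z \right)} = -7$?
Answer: $-4249$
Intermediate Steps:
$D{\left(h \right)} = -5 + 6 h$
$D{\left(P{\left(5 + 0 \right)} \right)} - 4202 = \left(-5 + 6 \left(-7\right)\right) - 4202 = \left(-5 - 42\right) - 4202 = -47 - 4202 = -4249$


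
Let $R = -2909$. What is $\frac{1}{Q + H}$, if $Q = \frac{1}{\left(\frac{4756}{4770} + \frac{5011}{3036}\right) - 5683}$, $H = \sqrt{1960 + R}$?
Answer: $- \frac{33091242319477980}{178383452181372293215309} - \frac{187969917993199928041 i \sqrt{949}}{178383452181372293215309} \approx -1.8551 \cdot 10^{-7} - 0.032461 i$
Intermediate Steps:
$H = i \sqrt{949}$ ($H = \sqrt{1960 - 2909} = \sqrt{-949} = i \sqrt{949} \approx 30.806 i$)
$Q = - \frac{2413620}{13710212179}$ ($Q = \frac{1}{\left(4756 \cdot \frac{1}{4770} + 5011 \cdot \frac{1}{3036}\right) - 5683} = \frac{1}{\left(\frac{2378}{2385} + \frac{5011}{3036}\right) - 5683} = \frac{1}{\frac{6390281}{2413620} - 5683} = \frac{1}{- \frac{13710212179}{2413620}} = - \frac{2413620}{13710212179} \approx -0.00017605$)
$\frac{1}{Q + H} = \frac{1}{- \frac{2413620}{13710212179} + i \sqrt{949}}$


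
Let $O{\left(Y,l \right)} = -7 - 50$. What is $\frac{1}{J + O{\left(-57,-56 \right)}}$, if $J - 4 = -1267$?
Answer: $- \frac{1}{1320} \approx -0.00075758$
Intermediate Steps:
$J = -1263$ ($J = 4 - 1267 = -1263$)
$O{\left(Y,l \right)} = -57$
$\frac{1}{J + O{\left(-57,-56 \right)}} = \frac{1}{-1263 - 57} = \frac{1}{-1320} = - \frac{1}{1320}$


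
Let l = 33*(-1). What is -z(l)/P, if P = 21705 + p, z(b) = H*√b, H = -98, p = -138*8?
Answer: 14*I*√33/2943 ≈ 0.027327*I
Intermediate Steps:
p = -1104
l = -33
z(b) = -98*√b
P = 20601 (P = 21705 - 1104 = 20601)
-z(l)/P = -(-98*I*√33)/20601 = -(-14)*I*√33/2943 = 14*I*√33/2943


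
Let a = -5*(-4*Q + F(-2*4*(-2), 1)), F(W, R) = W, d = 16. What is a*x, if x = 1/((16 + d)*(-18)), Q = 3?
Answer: 5/144 ≈ 0.034722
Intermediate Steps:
x = -1/576 (x = 1/((16 + 16)*(-18)) = -1/18/32 = (1/32)*(-1/18) = -1/576 ≈ -0.0017361)
a = -20 (a = -5*(-4*3 - 2*4*(-2)) = -5*(-12 - 8*(-2)) = -5*(-12 + 16) = -5*4 = -20)
a*x = -20*(-1/576) = 5/144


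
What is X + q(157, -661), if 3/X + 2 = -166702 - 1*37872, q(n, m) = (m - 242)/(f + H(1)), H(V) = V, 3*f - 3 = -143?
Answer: 184731991/9342304 ≈ 19.774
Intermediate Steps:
f = -140/3 (f = 1 + (⅓)*(-143) = 1 - 143/3 = -140/3 ≈ -46.667)
q(n, m) = 726/137 - 3*m/137 (q(n, m) = (m - 242)/(-140/3 + 1) = (-242 + m)/(-137/3) = (-242 + m)*(-3/137) = 726/137 - 3*m/137)
X = -1/68192 (X = 3/(-2 + (-166702 - 1*37872)) = 3/(-2 + (-166702 - 37872)) = 3/(-2 - 204574) = 3/(-204576) = 3*(-1/204576) = -1/68192 ≈ -1.4664e-5)
X + q(157, -661) = -1/68192 + (726/137 - 3/137*(-661)) = -1/68192 + (726/137 + 1983/137) = -1/68192 + 2709/137 = 184731991/9342304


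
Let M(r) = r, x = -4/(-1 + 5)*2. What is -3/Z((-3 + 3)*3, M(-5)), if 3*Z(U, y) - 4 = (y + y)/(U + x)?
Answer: -1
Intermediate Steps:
x = -2 (x = -4/4*2 = -4*¼*2 = -1*2 = -2)
Z(U, y) = 4/3 + 2*y/(3*(-2 + U)) (Z(U, y) = 4/3 + ((y + y)/(U - 2))/3 = 4/3 + ((2*y)/(-2 + U))/3 = 4/3 + (2*y/(-2 + U))/3 = 4/3 + 2*y/(3*(-2 + U)))
-3/Z((-3 + 3)*3, M(-5)) = -3*3*(-2 + (-3 + 3)*3)/(2*(-4 - 5 + 2*((-3 + 3)*3))) = -3*3*(-2 + 0*3)/(2*(-4 - 5 + 2*(0*3))) = -3*3*(-2 + 0)/(2*(-4 - 5 + 2*0)) = -3*(-3/(-4 - 5 + 0)) = -3/((⅔)*(-½)*(-9)) = -3/3 = -3*⅓ = -1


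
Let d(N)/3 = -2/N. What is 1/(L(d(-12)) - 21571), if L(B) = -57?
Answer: -1/21628 ≈ -4.6236e-5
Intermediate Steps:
d(N) = -6/N (d(N) = 3*(-2/N) = -6/N)
1/(L(d(-12)) - 21571) = 1/(-57 - 21571) = 1/(-21628) = -1/21628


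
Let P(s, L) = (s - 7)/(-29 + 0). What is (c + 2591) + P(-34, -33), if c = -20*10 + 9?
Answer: 69641/29 ≈ 2401.4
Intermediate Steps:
P(s, L) = 7/29 - s/29 (P(s, L) = (-7 + s)/(-29) = (-7 + s)*(-1/29) = 7/29 - s/29)
c = -191 (c = -200 + 9 = -191)
(c + 2591) + P(-34, -33) = (-191 + 2591) + (7/29 - 1/29*(-34)) = 2400 + (7/29 + 34/29) = 2400 + 41/29 = 69641/29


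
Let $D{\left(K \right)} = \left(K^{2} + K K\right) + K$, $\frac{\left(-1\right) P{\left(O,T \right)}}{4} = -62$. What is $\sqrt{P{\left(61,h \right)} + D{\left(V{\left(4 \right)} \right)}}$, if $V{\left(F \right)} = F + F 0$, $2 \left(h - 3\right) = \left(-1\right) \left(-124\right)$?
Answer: $2 \sqrt{71} \approx 16.852$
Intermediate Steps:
$h = 65$ ($h = 3 + \frac{\left(-1\right) \left(-124\right)}{2} = 3 + \frac{1}{2} \cdot 124 = 3 + 62 = 65$)
$P{\left(O,T \right)} = 248$ ($P{\left(O,T \right)} = \left(-4\right) \left(-62\right) = 248$)
$V{\left(F \right)} = F$ ($V{\left(F \right)} = F + 0 = F$)
$D{\left(K \right)} = K + 2 K^{2}$ ($D{\left(K \right)} = \left(K^{2} + K^{2}\right) + K = 2 K^{2} + K = K + 2 K^{2}$)
$\sqrt{P{\left(61,h \right)} + D{\left(V{\left(4 \right)} \right)}} = \sqrt{248 + 4 \left(1 + 2 \cdot 4\right)} = \sqrt{248 + 4 \left(1 + 8\right)} = \sqrt{248 + 4 \cdot 9} = \sqrt{248 + 36} = \sqrt{284} = 2 \sqrt{71}$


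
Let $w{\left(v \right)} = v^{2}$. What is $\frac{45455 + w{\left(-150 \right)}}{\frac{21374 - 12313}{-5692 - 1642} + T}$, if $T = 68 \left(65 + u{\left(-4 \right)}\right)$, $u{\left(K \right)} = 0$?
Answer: $\frac{498381970}{32407219} \approx 15.379$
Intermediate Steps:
$T = 4420$ ($T = 68 \left(65 + 0\right) = 68 \cdot 65 = 4420$)
$\frac{45455 + w{\left(-150 \right)}}{\frac{21374 - 12313}{-5692 - 1642} + T} = \frac{45455 + \left(-150\right)^{2}}{\frac{21374 - 12313}{-5692 - 1642} + 4420} = \frac{45455 + 22500}{\frac{9061}{-7334} + 4420} = \frac{67955}{9061 \left(- \frac{1}{7334}\right) + 4420} = \frac{67955}{- \frac{9061}{7334} + 4420} = \frac{67955}{\frac{32407219}{7334}} = 67955 \cdot \frac{7334}{32407219} = \frac{498381970}{32407219}$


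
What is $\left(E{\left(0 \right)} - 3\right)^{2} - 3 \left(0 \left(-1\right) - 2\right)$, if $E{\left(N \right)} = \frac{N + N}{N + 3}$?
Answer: $15$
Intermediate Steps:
$E{\left(N \right)} = \frac{2 N}{3 + N}$
$\left(E{\left(0 \right)} - 3\right)^{2} - 3 \left(0 \left(-1\right) - 2\right) = \left(2 \cdot 0 \frac{1}{3 + 0} - 3\right)^{2} - 3 \left(0 \left(-1\right) - 2\right) = \left(2 \cdot 0 \cdot \frac{1}{3} - 3\right)^{2} - 3 \left(0 - 2\right) = \left(2 \cdot 0 \cdot \frac{1}{3} - 3\right)^{2} - -6 = \left(0 - 3\right)^{2} + 6 = \left(-3\right)^{2} + 6 = 9 + 6 = 15$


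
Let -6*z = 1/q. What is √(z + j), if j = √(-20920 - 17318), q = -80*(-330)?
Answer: √(-11 + 1742400*I*√38238)/1320 ≈ 9.888 + 9.888*I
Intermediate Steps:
q = 26400
z = -1/158400 (z = -⅙/26400 = -⅙*1/26400 = -1/158400 ≈ -6.3131e-6)
j = I*√38238 (j = √(-38238) = I*√38238 ≈ 195.55*I)
√(z + j) = √(-1/158400 + I*√38238)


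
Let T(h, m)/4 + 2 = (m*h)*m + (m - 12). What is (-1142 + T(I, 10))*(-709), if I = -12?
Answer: 4224222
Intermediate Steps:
T(h, m) = -56 + 4*m + 4*h*m² (T(h, m) = -8 + 4*((m*h)*m + (m - 12)) = -8 + 4*((h*m)*m + (-12 + m)) = -8 + 4*(h*m² + (-12 + m)) = -8 + 4*(-12 + m + h*m²) = -8 + (-48 + 4*m + 4*h*m²) = -56 + 4*m + 4*h*m²)
(-1142 + T(I, 10))*(-709) = (-1142 + (-56 + 4*10 + 4*(-12)*10²))*(-709) = (-1142 + (-56 + 40 + 4*(-12)*100))*(-709) = (-1142 + (-56 + 40 - 4800))*(-709) = (-1142 - 4816)*(-709) = -5958*(-709) = 4224222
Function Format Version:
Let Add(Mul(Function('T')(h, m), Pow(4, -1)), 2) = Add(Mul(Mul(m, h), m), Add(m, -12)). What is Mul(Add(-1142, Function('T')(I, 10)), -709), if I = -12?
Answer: 4224222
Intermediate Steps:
Function('T')(h, m) = Add(-56, Mul(4, m), Mul(4, h, Pow(m, 2))) (Function('T')(h, m) = Add(-8, Mul(4, Add(Mul(Mul(m, h), m), Add(m, -12)))) = Add(-8, Mul(4, Add(Mul(Mul(h, m), m), Add(-12, m)))) = Add(-8, Mul(4, Add(Mul(h, Pow(m, 2)), Add(-12, m)))) = Add(-8, Mul(4, Add(-12, m, Mul(h, Pow(m, 2))))) = Add(-8, Add(-48, Mul(4, m), Mul(4, h, Pow(m, 2)))) = Add(-56, Mul(4, m), Mul(4, h, Pow(m, 2))))
Mul(Add(-1142, Function('T')(I, 10)), -709) = Mul(Add(-1142, Add(-56, Mul(4, 10), Mul(4, -12, Pow(10, 2)))), -709) = Mul(Add(-1142, Add(-56, 40, Mul(4, -12, 100))), -709) = Mul(Add(-1142, Add(-56, 40, -4800)), -709) = Mul(Add(-1142, -4816), -709) = Mul(-5958, -709) = 4224222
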